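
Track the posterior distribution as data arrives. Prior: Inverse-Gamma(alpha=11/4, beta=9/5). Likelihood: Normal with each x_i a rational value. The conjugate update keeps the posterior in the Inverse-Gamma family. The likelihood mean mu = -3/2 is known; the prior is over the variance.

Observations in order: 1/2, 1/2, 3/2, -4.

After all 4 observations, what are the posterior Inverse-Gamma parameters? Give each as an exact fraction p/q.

alpha=19/4, beta=537/40

obs 1: x=1/2 → posterior Inverse-Gamma(13/4, 19/5)
obs 2: x=1/2 → posterior Inverse-Gamma(15/4, 29/5)
obs 3: x=3/2 → posterior Inverse-Gamma(17/4, 103/10)
obs 4: x=-4 → posterior Inverse-Gamma(19/4, 537/40)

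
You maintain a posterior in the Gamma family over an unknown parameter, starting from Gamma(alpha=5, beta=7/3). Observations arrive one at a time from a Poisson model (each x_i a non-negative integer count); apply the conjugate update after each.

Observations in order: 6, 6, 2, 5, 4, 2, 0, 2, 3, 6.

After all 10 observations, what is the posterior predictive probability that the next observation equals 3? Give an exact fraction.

obs 1: x=6 → posterior Gamma(11, 10/3)
obs 2: x=6 → posterior Gamma(17, 13/3)
obs 3: x=2 → posterior Gamma(19, 16/3)
obs 4: x=5 → posterior Gamma(24, 19/3)
obs 5: x=4 → posterior Gamma(28, 22/3)
obs 6: x=2 → posterior Gamma(30, 25/3)
obs 7: x=0 → posterior Gamma(30, 28/3)
obs 8: x=2 → posterior Gamma(32, 31/3)
obs 9: x=3 → posterior Gamma(35, 34/3)
obs 10: x=6 → posterior Gamma(41, 37/3)

6591508299136621708983058523674718185466893677566321798515884508291059/30948500982134506872478105600000000000000000000000000000000000000000000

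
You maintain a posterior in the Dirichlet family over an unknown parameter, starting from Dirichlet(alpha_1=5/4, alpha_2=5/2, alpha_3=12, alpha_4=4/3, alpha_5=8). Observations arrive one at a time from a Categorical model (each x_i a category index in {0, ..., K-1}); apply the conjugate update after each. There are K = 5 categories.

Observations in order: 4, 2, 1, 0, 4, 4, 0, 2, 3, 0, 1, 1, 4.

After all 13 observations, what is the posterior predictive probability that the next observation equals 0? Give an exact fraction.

51/457

obs 1: x=4 → posterior Dirichlet(5/4, 5/2, 12, 4/3, 9)
obs 2: x=2 → posterior Dirichlet(5/4, 5/2, 13, 4/3, 9)
obs 3: x=1 → posterior Dirichlet(5/4, 7/2, 13, 4/3, 9)
obs 4: x=0 → posterior Dirichlet(9/4, 7/2, 13, 4/3, 9)
obs 5: x=4 → posterior Dirichlet(9/4, 7/2, 13, 4/3, 10)
obs 6: x=4 → posterior Dirichlet(9/4, 7/2, 13, 4/3, 11)
obs 7: x=0 → posterior Dirichlet(13/4, 7/2, 13, 4/3, 11)
obs 8: x=2 → posterior Dirichlet(13/4, 7/2, 14, 4/3, 11)
obs 9: x=3 → posterior Dirichlet(13/4, 7/2, 14, 7/3, 11)
obs 10: x=0 → posterior Dirichlet(17/4, 7/2, 14, 7/3, 11)
obs 11: x=1 → posterior Dirichlet(17/4, 9/2, 14, 7/3, 11)
obs 12: x=1 → posterior Dirichlet(17/4, 11/2, 14, 7/3, 11)
obs 13: x=4 → posterior Dirichlet(17/4, 11/2, 14, 7/3, 12)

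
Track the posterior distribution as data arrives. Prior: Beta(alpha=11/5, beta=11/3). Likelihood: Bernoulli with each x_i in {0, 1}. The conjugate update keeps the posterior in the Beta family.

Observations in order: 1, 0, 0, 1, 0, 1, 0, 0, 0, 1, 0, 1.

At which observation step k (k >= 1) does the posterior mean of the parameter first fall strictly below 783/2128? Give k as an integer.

k = 3

obs 1: x=1 → posterior Beta(16/5, 11/3)
obs 2: x=0 → posterior Beta(16/5, 14/3)
obs 3: x=0 → posterior Beta(16/5, 17/3)
obs 4: x=1 → posterior Beta(21/5, 17/3)
obs 5: x=0 → posterior Beta(21/5, 20/3)
obs 6: x=1 → posterior Beta(26/5, 20/3)
obs 7: x=0 → posterior Beta(26/5, 23/3)
obs 8: x=0 → posterior Beta(26/5, 26/3)
obs 9: x=0 → posterior Beta(26/5, 29/3)
obs 10: x=1 → posterior Beta(31/5, 29/3)
obs 11: x=0 → posterior Beta(31/5, 32/3)
obs 12: x=1 → posterior Beta(36/5, 32/3)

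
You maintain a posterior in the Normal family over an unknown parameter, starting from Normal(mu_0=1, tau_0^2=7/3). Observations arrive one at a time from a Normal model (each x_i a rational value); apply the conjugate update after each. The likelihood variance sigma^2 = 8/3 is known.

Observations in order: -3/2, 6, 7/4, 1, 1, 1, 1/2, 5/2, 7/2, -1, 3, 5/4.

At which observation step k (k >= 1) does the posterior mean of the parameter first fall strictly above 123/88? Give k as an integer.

obs 1: x=-3/2 → posterior Normal(-1/6, 56/45)
obs 2: x=6 → posterior Normal(79/44, 28/33)
obs 3: x=7/4 → posterior Normal(207/116, 56/87)
obs 4: x=1 → posterior Normal(235/144, 14/27)
obs 5: x=1 → posterior Normal(263/172, 56/129)
obs 6: x=1 → posterior Normal(291/200, 28/75)
obs 7: x=1/2 → posterior Normal(305/228, 56/171)
obs 8: x=5/2 → posterior Normal(375/256, 7/24)
obs 9: x=7/2 → posterior Normal(473/284, 56/213)
obs 10: x=-1 → posterior Normal(445/312, 28/117)
obs 11: x=3 → posterior Normal(529/340, 56/255)
obs 12: x=5/4 → posterior Normal(141/92, 14/69)

k = 2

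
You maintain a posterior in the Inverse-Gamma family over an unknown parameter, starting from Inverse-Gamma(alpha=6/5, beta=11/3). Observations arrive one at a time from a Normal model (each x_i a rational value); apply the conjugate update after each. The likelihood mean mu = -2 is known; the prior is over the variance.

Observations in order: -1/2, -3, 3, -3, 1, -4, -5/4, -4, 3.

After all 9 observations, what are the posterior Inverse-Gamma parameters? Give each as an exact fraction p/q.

obs 1: x=-1/2 → posterior Inverse-Gamma(17/10, 115/24)
obs 2: x=-3 → posterior Inverse-Gamma(11/5, 127/24)
obs 3: x=3 → posterior Inverse-Gamma(27/10, 427/24)
obs 4: x=-3 → posterior Inverse-Gamma(16/5, 439/24)
obs 5: x=1 → posterior Inverse-Gamma(37/10, 547/24)
obs 6: x=-4 → posterior Inverse-Gamma(21/5, 595/24)
obs 7: x=-5/4 → posterior Inverse-Gamma(47/10, 2407/96)
obs 8: x=-4 → posterior Inverse-Gamma(26/5, 2599/96)
obs 9: x=3 → posterior Inverse-Gamma(57/10, 3799/96)

alpha=57/10, beta=3799/96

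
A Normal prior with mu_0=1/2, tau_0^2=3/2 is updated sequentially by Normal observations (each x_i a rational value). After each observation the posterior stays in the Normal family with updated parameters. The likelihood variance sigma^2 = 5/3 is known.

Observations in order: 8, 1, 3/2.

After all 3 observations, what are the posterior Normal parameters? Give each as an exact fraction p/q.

obs 1: x=8 → posterior Normal(77/19, 15/19)
obs 2: x=1 → posterior Normal(43/14, 15/28)
obs 3: x=3/2 → posterior Normal(199/74, 15/37)

mu_0=199/74, tau_0^2=15/37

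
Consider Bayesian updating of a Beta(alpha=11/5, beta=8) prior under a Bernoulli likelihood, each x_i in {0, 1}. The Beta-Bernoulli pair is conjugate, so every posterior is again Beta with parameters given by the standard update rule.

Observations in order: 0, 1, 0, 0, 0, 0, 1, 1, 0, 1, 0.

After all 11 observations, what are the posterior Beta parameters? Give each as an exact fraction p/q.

obs 1: x=0 → posterior Beta(11/5, 9)
obs 2: x=1 → posterior Beta(16/5, 9)
obs 3: x=0 → posterior Beta(16/5, 10)
obs 4: x=0 → posterior Beta(16/5, 11)
obs 5: x=0 → posterior Beta(16/5, 12)
obs 6: x=0 → posterior Beta(16/5, 13)
obs 7: x=1 → posterior Beta(21/5, 13)
obs 8: x=1 → posterior Beta(26/5, 13)
obs 9: x=0 → posterior Beta(26/5, 14)
obs 10: x=1 → posterior Beta(31/5, 14)
obs 11: x=0 → posterior Beta(31/5, 15)

alpha=31/5, beta=15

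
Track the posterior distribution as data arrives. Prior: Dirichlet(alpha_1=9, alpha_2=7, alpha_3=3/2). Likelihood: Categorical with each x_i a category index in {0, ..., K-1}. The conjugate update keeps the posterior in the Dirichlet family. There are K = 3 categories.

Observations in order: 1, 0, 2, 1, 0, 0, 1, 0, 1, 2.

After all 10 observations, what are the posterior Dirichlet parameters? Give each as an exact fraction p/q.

alpha_1=13, alpha_2=11, alpha_3=7/2

obs 1: x=1 → posterior Dirichlet(9, 8, 3/2)
obs 2: x=0 → posterior Dirichlet(10, 8, 3/2)
obs 3: x=2 → posterior Dirichlet(10, 8, 5/2)
obs 4: x=1 → posterior Dirichlet(10, 9, 5/2)
obs 5: x=0 → posterior Dirichlet(11, 9, 5/2)
obs 6: x=0 → posterior Dirichlet(12, 9, 5/2)
obs 7: x=1 → posterior Dirichlet(12, 10, 5/2)
obs 8: x=0 → posterior Dirichlet(13, 10, 5/2)
obs 9: x=1 → posterior Dirichlet(13, 11, 5/2)
obs 10: x=2 → posterior Dirichlet(13, 11, 7/2)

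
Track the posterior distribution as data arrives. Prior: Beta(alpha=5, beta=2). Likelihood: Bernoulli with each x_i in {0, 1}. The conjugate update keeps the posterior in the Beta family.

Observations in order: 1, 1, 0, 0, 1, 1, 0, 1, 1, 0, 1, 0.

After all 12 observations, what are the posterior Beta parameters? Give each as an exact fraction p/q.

alpha=12, beta=7

obs 1: x=1 → posterior Beta(6, 2)
obs 2: x=1 → posterior Beta(7, 2)
obs 3: x=0 → posterior Beta(7, 3)
obs 4: x=0 → posterior Beta(7, 4)
obs 5: x=1 → posterior Beta(8, 4)
obs 6: x=1 → posterior Beta(9, 4)
obs 7: x=0 → posterior Beta(9, 5)
obs 8: x=1 → posterior Beta(10, 5)
obs 9: x=1 → posterior Beta(11, 5)
obs 10: x=0 → posterior Beta(11, 6)
obs 11: x=1 → posterior Beta(12, 6)
obs 12: x=0 → posterior Beta(12, 7)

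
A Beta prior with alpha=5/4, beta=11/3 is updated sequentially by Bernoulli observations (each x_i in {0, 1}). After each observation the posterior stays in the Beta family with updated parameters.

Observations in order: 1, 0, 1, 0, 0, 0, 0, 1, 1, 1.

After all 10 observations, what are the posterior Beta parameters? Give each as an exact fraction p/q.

alpha=25/4, beta=26/3

obs 1: x=1 → posterior Beta(9/4, 11/3)
obs 2: x=0 → posterior Beta(9/4, 14/3)
obs 3: x=1 → posterior Beta(13/4, 14/3)
obs 4: x=0 → posterior Beta(13/4, 17/3)
obs 5: x=0 → posterior Beta(13/4, 20/3)
obs 6: x=0 → posterior Beta(13/4, 23/3)
obs 7: x=0 → posterior Beta(13/4, 26/3)
obs 8: x=1 → posterior Beta(17/4, 26/3)
obs 9: x=1 → posterior Beta(21/4, 26/3)
obs 10: x=1 → posterior Beta(25/4, 26/3)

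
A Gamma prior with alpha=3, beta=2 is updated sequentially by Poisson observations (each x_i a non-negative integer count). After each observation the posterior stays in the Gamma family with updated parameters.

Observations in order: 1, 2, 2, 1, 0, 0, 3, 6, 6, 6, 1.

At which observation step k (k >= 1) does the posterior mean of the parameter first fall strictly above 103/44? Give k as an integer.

obs 1: x=1 → posterior Gamma(4, 3)
obs 2: x=2 → posterior Gamma(6, 4)
obs 3: x=2 → posterior Gamma(8, 5)
obs 4: x=1 → posterior Gamma(9, 6)
obs 5: x=0 → posterior Gamma(9, 7)
obs 6: x=0 → posterior Gamma(9, 8)
obs 7: x=3 → posterior Gamma(12, 9)
obs 8: x=6 → posterior Gamma(18, 10)
obs 9: x=6 → posterior Gamma(24, 11)
obs 10: x=6 → posterior Gamma(30, 12)
obs 11: x=1 → posterior Gamma(31, 13)

k = 10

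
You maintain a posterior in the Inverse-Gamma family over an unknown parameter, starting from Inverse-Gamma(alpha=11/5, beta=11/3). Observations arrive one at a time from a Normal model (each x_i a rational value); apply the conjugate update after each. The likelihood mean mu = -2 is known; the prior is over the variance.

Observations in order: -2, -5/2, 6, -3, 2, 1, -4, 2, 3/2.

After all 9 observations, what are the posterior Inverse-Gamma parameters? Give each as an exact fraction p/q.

obs 1: x=-2 → posterior Inverse-Gamma(27/10, 11/3)
obs 2: x=-5/2 → posterior Inverse-Gamma(16/5, 91/24)
obs 3: x=6 → posterior Inverse-Gamma(37/10, 859/24)
obs 4: x=-3 → posterior Inverse-Gamma(21/5, 871/24)
obs 5: x=2 → posterior Inverse-Gamma(47/10, 1063/24)
obs 6: x=1 → posterior Inverse-Gamma(26/5, 1171/24)
obs 7: x=-4 → posterior Inverse-Gamma(57/10, 1219/24)
obs 8: x=2 → posterior Inverse-Gamma(31/5, 1411/24)
obs 9: x=3/2 → posterior Inverse-Gamma(67/10, 779/12)

alpha=67/10, beta=779/12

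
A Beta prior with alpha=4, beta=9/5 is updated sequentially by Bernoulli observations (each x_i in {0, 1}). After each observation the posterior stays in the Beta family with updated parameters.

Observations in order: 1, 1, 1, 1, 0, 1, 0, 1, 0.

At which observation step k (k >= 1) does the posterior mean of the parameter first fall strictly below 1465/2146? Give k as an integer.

obs 1: x=1 → posterior Beta(5, 9/5)
obs 2: x=1 → posterior Beta(6, 9/5)
obs 3: x=1 → posterior Beta(7, 9/5)
obs 4: x=1 → posterior Beta(8, 9/5)
obs 5: x=0 → posterior Beta(8, 14/5)
obs 6: x=1 → posterior Beta(9, 14/5)
obs 7: x=0 → posterior Beta(9, 19/5)
obs 8: x=1 → posterior Beta(10, 19/5)
obs 9: x=0 → posterior Beta(10, 24/5)

k = 9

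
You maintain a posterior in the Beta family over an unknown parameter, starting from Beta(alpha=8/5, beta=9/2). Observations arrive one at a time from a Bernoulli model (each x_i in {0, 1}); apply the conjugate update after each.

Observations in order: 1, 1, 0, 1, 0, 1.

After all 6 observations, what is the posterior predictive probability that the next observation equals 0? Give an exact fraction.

obs 1: x=1 → posterior Beta(13/5, 9/2)
obs 2: x=1 → posterior Beta(18/5, 9/2)
obs 3: x=0 → posterior Beta(18/5, 11/2)
obs 4: x=1 → posterior Beta(23/5, 11/2)
obs 5: x=0 → posterior Beta(23/5, 13/2)
obs 6: x=1 → posterior Beta(28/5, 13/2)

65/121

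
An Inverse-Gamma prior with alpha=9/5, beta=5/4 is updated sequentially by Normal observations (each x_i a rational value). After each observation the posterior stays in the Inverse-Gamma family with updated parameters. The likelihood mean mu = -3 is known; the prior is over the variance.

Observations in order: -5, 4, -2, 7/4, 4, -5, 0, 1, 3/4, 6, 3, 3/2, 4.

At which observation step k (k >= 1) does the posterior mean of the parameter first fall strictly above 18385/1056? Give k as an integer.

obs 1: x=-5 → posterior Inverse-Gamma(23/10, 13/4)
obs 2: x=4 → posterior Inverse-Gamma(14/5, 111/4)
obs 3: x=-2 → posterior Inverse-Gamma(33/10, 113/4)
obs 4: x=7/4 → posterior Inverse-Gamma(19/5, 1265/32)
obs 5: x=4 → posterior Inverse-Gamma(43/10, 2049/32)
obs 6: x=-5 → posterior Inverse-Gamma(24/5, 2113/32)
obs 7: x=0 → posterior Inverse-Gamma(53/10, 2257/32)
obs 8: x=1 → posterior Inverse-Gamma(29/5, 2513/32)
obs 9: x=3/4 → posterior Inverse-Gamma(63/10, 1369/16)
obs 10: x=6 → posterior Inverse-Gamma(34/5, 2017/16)
obs 11: x=3 → posterior Inverse-Gamma(73/10, 2305/16)
obs 12: x=3/2 → posterior Inverse-Gamma(39/5, 2467/16)
obs 13: x=4 → posterior Inverse-Gamma(83/10, 2859/16)

k = 5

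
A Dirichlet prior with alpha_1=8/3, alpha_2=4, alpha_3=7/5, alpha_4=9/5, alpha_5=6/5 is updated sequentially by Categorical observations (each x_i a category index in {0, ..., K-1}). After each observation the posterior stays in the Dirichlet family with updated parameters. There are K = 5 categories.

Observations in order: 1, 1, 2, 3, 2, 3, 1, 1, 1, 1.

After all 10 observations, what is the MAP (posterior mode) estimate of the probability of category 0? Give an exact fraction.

25/241

obs 1: x=1 → posterior Dirichlet(8/3, 5, 7/5, 9/5, 6/5)
obs 2: x=1 → posterior Dirichlet(8/3, 6, 7/5, 9/5, 6/5)
obs 3: x=2 → posterior Dirichlet(8/3, 6, 12/5, 9/5, 6/5)
obs 4: x=3 → posterior Dirichlet(8/3, 6, 12/5, 14/5, 6/5)
obs 5: x=2 → posterior Dirichlet(8/3, 6, 17/5, 14/5, 6/5)
obs 6: x=3 → posterior Dirichlet(8/3, 6, 17/5, 19/5, 6/5)
obs 7: x=1 → posterior Dirichlet(8/3, 7, 17/5, 19/5, 6/5)
obs 8: x=1 → posterior Dirichlet(8/3, 8, 17/5, 19/5, 6/5)
obs 9: x=1 → posterior Dirichlet(8/3, 9, 17/5, 19/5, 6/5)
obs 10: x=1 → posterior Dirichlet(8/3, 10, 17/5, 19/5, 6/5)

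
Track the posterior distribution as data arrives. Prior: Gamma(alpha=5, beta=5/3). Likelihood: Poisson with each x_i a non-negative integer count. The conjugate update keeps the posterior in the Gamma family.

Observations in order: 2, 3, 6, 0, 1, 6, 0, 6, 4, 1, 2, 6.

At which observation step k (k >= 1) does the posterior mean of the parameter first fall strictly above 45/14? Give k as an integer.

obs 1: x=2 → posterior Gamma(7, 8/3)
obs 2: x=3 → posterior Gamma(10, 11/3)
obs 3: x=6 → posterior Gamma(16, 14/3)
obs 4: x=0 → posterior Gamma(16, 17/3)
obs 5: x=1 → posterior Gamma(17, 20/3)
obs 6: x=6 → posterior Gamma(23, 23/3)
obs 7: x=0 → posterior Gamma(23, 26/3)
obs 8: x=6 → posterior Gamma(29, 29/3)
obs 9: x=4 → posterior Gamma(33, 32/3)
obs 10: x=1 → posterior Gamma(34, 35/3)
obs 11: x=2 → posterior Gamma(36, 38/3)
obs 12: x=6 → posterior Gamma(42, 41/3)

k = 3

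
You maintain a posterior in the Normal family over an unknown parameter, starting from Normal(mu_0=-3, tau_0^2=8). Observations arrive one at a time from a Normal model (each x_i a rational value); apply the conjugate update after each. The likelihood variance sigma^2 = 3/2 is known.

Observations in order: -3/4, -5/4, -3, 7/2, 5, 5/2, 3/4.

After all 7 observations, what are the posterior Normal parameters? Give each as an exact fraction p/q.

obs 1: x=-3/4 → posterior Normal(-21/19, 24/19)
obs 2: x=-5/4 → posterior Normal(-41/35, 24/35)
obs 3: x=-3 → posterior Normal(-89/51, 8/17)
obs 4: x=7/2 → posterior Normal(-33/67, 24/67)
obs 5: x=5 → posterior Normal(47/83, 24/83)
obs 6: x=5/2 → posterior Normal(29/33, 8/33)
obs 7: x=3/4 → posterior Normal(99/115, 24/115)

mu_0=99/115, tau_0^2=24/115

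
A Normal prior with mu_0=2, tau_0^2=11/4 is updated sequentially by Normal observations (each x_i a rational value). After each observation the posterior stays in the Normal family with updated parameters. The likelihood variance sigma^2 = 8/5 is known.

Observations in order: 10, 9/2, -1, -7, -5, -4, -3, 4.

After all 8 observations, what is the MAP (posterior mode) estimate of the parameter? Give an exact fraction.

-37/944

obs 1: x=10 → posterior Normal(614/87, 88/87)
obs 2: x=9/2 → posterior Normal(1723/284, 44/71)
obs 3: x=-1 → posterior Normal(1613/394, 88/197)
obs 4: x=-7 → posterior Normal(281/168, 22/63)
obs 5: x=-5 → posterior Normal(293/614, 88/307)
obs 6: x=-4 → posterior Normal(-147/724, 44/181)
obs 7: x=-3 → posterior Normal(-159/278, 88/417)
obs 8: x=4 → posterior Normal(-37/944, 11/59)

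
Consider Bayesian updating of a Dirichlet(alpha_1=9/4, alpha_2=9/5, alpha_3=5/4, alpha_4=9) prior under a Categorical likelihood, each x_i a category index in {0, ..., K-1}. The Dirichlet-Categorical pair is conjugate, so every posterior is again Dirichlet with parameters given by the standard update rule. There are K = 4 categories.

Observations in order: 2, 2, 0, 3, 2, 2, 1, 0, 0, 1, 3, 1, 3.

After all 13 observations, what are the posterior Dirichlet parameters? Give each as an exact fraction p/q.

obs 1: x=2 → posterior Dirichlet(9/4, 9/5, 9/4, 9)
obs 2: x=2 → posterior Dirichlet(9/4, 9/5, 13/4, 9)
obs 3: x=0 → posterior Dirichlet(13/4, 9/5, 13/4, 9)
obs 4: x=3 → posterior Dirichlet(13/4, 9/5, 13/4, 10)
obs 5: x=2 → posterior Dirichlet(13/4, 9/5, 17/4, 10)
obs 6: x=2 → posterior Dirichlet(13/4, 9/5, 21/4, 10)
obs 7: x=1 → posterior Dirichlet(13/4, 14/5, 21/4, 10)
obs 8: x=0 → posterior Dirichlet(17/4, 14/5, 21/4, 10)
obs 9: x=0 → posterior Dirichlet(21/4, 14/5, 21/4, 10)
obs 10: x=1 → posterior Dirichlet(21/4, 19/5, 21/4, 10)
obs 11: x=3 → posterior Dirichlet(21/4, 19/5, 21/4, 11)
obs 12: x=1 → posterior Dirichlet(21/4, 24/5, 21/4, 11)
obs 13: x=3 → posterior Dirichlet(21/4, 24/5, 21/4, 12)

alpha_1=21/4, alpha_2=24/5, alpha_3=21/4, alpha_4=12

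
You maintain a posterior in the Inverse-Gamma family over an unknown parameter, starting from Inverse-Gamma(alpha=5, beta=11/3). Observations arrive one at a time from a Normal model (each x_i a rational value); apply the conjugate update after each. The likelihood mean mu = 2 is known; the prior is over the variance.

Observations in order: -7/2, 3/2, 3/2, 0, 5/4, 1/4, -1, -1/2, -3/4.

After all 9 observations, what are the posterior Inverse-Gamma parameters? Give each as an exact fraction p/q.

alpha=19/2, beta=3289/96

obs 1: x=-7/2 → posterior Inverse-Gamma(11/2, 451/24)
obs 2: x=3/2 → posterior Inverse-Gamma(6, 227/12)
obs 3: x=3/2 → posterior Inverse-Gamma(13/2, 457/24)
obs 4: x=0 → posterior Inverse-Gamma(7, 505/24)
obs 5: x=5/4 → posterior Inverse-Gamma(15/2, 2047/96)
obs 6: x=1/4 → posterior Inverse-Gamma(8, 1097/48)
obs 7: x=-1 → posterior Inverse-Gamma(17/2, 1313/48)
obs 8: x=-1/2 → posterior Inverse-Gamma(9, 1463/48)
obs 9: x=-3/4 → posterior Inverse-Gamma(19/2, 3289/96)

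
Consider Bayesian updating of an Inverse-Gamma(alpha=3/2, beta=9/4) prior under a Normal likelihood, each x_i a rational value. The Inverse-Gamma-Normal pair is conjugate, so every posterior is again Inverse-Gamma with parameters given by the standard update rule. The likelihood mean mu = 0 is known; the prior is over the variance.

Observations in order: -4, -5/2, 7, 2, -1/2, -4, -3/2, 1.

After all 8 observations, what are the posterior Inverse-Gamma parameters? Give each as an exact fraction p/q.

alpha=11/2, beta=397/8

obs 1: x=-4 → posterior Inverse-Gamma(2, 41/4)
obs 2: x=-5/2 → posterior Inverse-Gamma(5/2, 107/8)
obs 3: x=7 → posterior Inverse-Gamma(3, 303/8)
obs 4: x=2 → posterior Inverse-Gamma(7/2, 319/8)
obs 5: x=-1/2 → posterior Inverse-Gamma(4, 40)
obs 6: x=-4 → posterior Inverse-Gamma(9/2, 48)
obs 7: x=-3/2 → posterior Inverse-Gamma(5, 393/8)
obs 8: x=1 → posterior Inverse-Gamma(11/2, 397/8)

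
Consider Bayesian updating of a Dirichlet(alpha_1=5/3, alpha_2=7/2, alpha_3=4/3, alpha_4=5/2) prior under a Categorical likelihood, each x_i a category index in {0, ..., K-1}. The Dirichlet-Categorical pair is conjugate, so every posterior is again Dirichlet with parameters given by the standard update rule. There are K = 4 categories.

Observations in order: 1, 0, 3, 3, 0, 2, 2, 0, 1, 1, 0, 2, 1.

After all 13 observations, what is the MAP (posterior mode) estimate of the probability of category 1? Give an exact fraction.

13/36

obs 1: x=1 → posterior Dirichlet(5/3, 9/2, 4/3, 5/2)
obs 2: x=0 → posterior Dirichlet(8/3, 9/2, 4/3, 5/2)
obs 3: x=3 → posterior Dirichlet(8/3, 9/2, 4/3, 7/2)
obs 4: x=3 → posterior Dirichlet(8/3, 9/2, 4/3, 9/2)
obs 5: x=0 → posterior Dirichlet(11/3, 9/2, 4/3, 9/2)
obs 6: x=2 → posterior Dirichlet(11/3, 9/2, 7/3, 9/2)
obs 7: x=2 → posterior Dirichlet(11/3, 9/2, 10/3, 9/2)
obs 8: x=0 → posterior Dirichlet(14/3, 9/2, 10/3, 9/2)
obs 9: x=1 → posterior Dirichlet(14/3, 11/2, 10/3, 9/2)
obs 10: x=1 → posterior Dirichlet(14/3, 13/2, 10/3, 9/2)
obs 11: x=0 → posterior Dirichlet(17/3, 13/2, 10/3, 9/2)
obs 12: x=2 → posterior Dirichlet(17/3, 13/2, 13/3, 9/2)
obs 13: x=1 → posterior Dirichlet(17/3, 15/2, 13/3, 9/2)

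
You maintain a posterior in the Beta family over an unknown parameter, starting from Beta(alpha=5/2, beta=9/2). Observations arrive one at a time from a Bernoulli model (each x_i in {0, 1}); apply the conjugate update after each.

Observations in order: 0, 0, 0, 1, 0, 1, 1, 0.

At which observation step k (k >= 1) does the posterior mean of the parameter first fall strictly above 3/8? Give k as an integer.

obs 1: x=0 → posterior Beta(5/2, 11/2)
obs 2: x=0 → posterior Beta(5/2, 13/2)
obs 3: x=0 → posterior Beta(5/2, 15/2)
obs 4: x=1 → posterior Beta(7/2, 15/2)
obs 5: x=0 → posterior Beta(7/2, 17/2)
obs 6: x=1 → posterior Beta(9/2, 17/2)
obs 7: x=1 → posterior Beta(11/2, 17/2)
obs 8: x=0 → posterior Beta(11/2, 19/2)

k = 7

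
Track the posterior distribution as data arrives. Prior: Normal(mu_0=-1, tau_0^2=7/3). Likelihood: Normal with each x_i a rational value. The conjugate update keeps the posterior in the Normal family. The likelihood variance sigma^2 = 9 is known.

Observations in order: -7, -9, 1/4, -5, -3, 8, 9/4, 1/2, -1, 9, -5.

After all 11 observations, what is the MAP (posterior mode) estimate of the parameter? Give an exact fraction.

obs 1: x=-7 → posterior Normal(-38/17, 63/34)
obs 2: x=-9 → posterior Normal(-139/41, 63/41)
obs 3: x=1/4 → posterior Normal(-183/64, 21/16)
obs 4: x=-5 → posterior Normal(-689/220, 63/55)
obs 5: x=-3 → posterior Normal(-773/248, 63/62)
obs 6: x=8 → posterior Normal(-183/92, 21/23)
obs 7: x=9/4 → posterior Normal(-243/152, 63/76)
obs 8: x=1/2 → posterior Normal(-118/83, 63/83)
obs 9: x=-1 → posterior Normal(-25/18, 7/10)
obs 10: x=9 → posterior Normal(-62/97, 63/97)
obs 11: x=-5 → posterior Normal(-97/104, 63/104)

-97/104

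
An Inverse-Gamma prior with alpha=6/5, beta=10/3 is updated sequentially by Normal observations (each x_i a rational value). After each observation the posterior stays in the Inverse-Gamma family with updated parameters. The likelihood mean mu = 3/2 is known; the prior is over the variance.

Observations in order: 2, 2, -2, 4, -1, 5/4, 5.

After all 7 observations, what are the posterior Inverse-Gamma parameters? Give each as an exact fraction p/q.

obs 1: x=2 → posterior Inverse-Gamma(17/10, 83/24)
obs 2: x=2 → posterior Inverse-Gamma(11/5, 43/12)
obs 3: x=-2 → posterior Inverse-Gamma(27/10, 233/24)
obs 4: x=4 → posterior Inverse-Gamma(16/5, 77/6)
obs 5: x=-1 → posterior Inverse-Gamma(37/10, 383/24)
obs 6: x=5/4 → posterior Inverse-Gamma(21/5, 1535/96)
obs 7: x=5 → posterior Inverse-Gamma(47/10, 2123/96)

alpha=47/10, beta=2123/96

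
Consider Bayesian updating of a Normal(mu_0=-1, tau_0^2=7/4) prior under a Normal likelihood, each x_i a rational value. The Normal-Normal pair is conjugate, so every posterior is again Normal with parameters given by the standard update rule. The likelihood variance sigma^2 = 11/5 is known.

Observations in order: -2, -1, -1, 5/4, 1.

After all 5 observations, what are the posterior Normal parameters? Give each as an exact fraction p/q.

obs 1: x=-2 → posterior Normal(-114/79, 77/79)
obs 2: x=-1 → posterior Normal(-149/114, 77/114)
obs 3: x=-1 → posterior Normal(-184/149, 77/149)
obs 4: x=5/4 → posterior Normal(-561/736, 77/184)
obs 5: x=1 → posterior Normal(-421/876, 77/219)

mu_0=-421/876, tau_0^2=77/219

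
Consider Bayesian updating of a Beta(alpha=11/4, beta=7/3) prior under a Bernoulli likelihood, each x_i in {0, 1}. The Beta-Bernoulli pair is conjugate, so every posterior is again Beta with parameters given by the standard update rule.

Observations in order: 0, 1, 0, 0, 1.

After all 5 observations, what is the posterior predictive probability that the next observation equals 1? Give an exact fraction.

57/121

obs 1: x=0 → posterior Beta(11/4, 10/3)
obs 2: x=1 → posterior Beta(15/4, 10/3)
obs 3: x=0 → posterior Beta(15/4, 13/3)
obs 4: x=0 → posterior Beta(15/4, 16/3)
obs 5: x=1 → posterior Beta(19/4, 16/3)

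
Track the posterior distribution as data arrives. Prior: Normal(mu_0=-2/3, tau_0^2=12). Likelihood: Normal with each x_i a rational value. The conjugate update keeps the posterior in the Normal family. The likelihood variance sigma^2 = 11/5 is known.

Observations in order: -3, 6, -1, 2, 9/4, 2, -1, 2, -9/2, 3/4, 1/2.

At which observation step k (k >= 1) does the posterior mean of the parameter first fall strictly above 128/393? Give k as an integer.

k = 2

obs 1: x=-3 → posterior Normal(-562/213, 132/71)
obs 2: x=6 → posterior Normal(518/393, 132/131)
obs 3: x=-1 → posterior Normal(338/573, 132/191)
obs 4: x=2 → posterior Normal(698/753, 132/251)
obs 5: x=9/4 → posterior Normal(1103/933, 132/311)
obs 6: x=2 → posterior Normal(209/159, 132/371)
obs 7: x=-1 → posterior Normal(1283/1293, 132/431)
obs 8: x=2 → posterior Normal(1643/1473, 132/491)
obs 9: x=-9/2 → posterior Normal(833/1653, 132/551)
obs 10: x=3/4 → posterior Normal(968/1833, 132/611)
obs 11: x=1/2 → posterior Normal(1058/2013, 12/61)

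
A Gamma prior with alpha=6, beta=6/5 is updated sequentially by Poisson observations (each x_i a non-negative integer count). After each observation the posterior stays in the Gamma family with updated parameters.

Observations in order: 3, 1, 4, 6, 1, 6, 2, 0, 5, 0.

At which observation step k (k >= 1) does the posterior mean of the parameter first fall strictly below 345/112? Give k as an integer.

k = 10

obs 1: x=3 → posterior Gamma(9, 11/5)
obs 2: x=1 → posterior Gamma(10, 16/5)
obs 3: x=4 → posterior Gamma(14, 21/5)
obs 4: x=6 → posterior Gamma(20, 26/5)
obs 5: x=1 → posterior Gamma(21, 31/5)
obs 6: x=6 → posterior Gamma(27, 36/5)
obs 7: x=2 → posterior Gamma(29, 41/5)
obs 8: x=0 → posterior Gamma(29, 46/5)
obs 9: x=5 → posterior Gamma(34, 51/5)
obs 10: x=0 → posterior Gamma(34, 56/5)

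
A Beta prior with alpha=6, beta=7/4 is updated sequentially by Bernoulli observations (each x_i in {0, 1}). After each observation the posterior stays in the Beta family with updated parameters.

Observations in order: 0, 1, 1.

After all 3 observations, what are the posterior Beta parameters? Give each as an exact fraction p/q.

alpha=8, beta=11/4

obs 1: x=0 → posterior Beta(6, 11/4)
obs 2: x=1 → posterior Beta(7, 11/4)
obs 3: x=1 → posterior Beta(8, 11/4)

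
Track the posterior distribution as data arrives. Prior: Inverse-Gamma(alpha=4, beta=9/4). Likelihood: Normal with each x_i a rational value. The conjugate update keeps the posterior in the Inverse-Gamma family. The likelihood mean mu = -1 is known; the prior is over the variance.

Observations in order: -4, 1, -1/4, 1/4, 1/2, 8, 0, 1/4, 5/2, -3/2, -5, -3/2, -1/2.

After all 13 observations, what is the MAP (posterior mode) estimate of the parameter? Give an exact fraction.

2151/368

obs 1: x=-4 → posterior Inverse-Gamma(9/2, 27/4)
obs 2: x=1 → posterior Inverse-Gamma(5, 35/4)
obs 3: x=-1/4 → posterior Inverse-Gamma(11/2, 289/32)
obs 4: x=1/4 → posterior Inverse-Gamma(6, 157/16)
obs 5: x=1/2 → posterior Inverse-Gamma(13/2, 175/16)
obs 6: x=8 → posterior Inverse-Gamma(7, 823/16)
obs 7: x=0 → posterior Inverse-Gamma(15/2, 831/16)
obs 8: x=1/4 → posterior Inverse-Gamma(8, 1687/32)
obs 9: x=5/2 → posterior Inverse-Gamma(17/2, 1883/32)
obs 10: x=-3/2 → posterior Inverse-Gamma(9, 1887/32)
obs 11: x=-5 → posterior Inverse-Gamma(19/2, 2143/32)
obs 12: x=-3/2 → posterior Inverse-Gamma(10, 2147/32)
obs 13: x=-1/2 → posterior Inverse-Gamma(21/2, 2151/32)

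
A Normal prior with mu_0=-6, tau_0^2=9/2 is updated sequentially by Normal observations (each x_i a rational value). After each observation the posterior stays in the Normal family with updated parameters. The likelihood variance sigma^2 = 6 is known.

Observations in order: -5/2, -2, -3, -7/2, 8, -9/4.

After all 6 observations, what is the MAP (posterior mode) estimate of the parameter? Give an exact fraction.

obs 1: x=-5/2 → posterior Normal(-9/2, 18/7)
obs 2: x=-2 → posterior Normal(-15/4, 9/5)
obs 3: x=-3 → posterior Normal(-93/26, 18/13)
obs 4: x=-7/2 → posterior Normal(-57/16, 9/8)
obs 5: x=8 → posterior Normal(-33/19, 18/19)
obs 6: x=-9/4 → posterior Normal(-159/88, 9/11)

-159/88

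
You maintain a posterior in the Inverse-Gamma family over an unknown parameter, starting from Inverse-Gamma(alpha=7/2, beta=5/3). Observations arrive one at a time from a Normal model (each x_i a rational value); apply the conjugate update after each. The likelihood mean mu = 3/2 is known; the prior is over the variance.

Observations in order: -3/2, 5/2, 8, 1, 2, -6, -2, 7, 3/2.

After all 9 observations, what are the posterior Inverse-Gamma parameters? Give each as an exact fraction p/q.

alpha=8, beta=929/12

obs 1: x=-3/2 → posterior Inverse-Gamma(4, 37/6)
obs 2: x=5/2 → posterior Inverse-Gamma(9/2, 20/3)
obs 3: x=8 → posterior Inverse-Gamma(5, 667/24)
obs 4: x=1 → posterior Inverse-Gamma(11/2, 335/12)
obs 5: x=2 → posterior Inverse-Gamma(6, 673/24)
obs 6: x=-6 → posterior Inverse-Gamma(13/2, 337/6)
obs 7: x=-2 → posterior Inverse-Gamma(7, 1495/24)
obs 8: x=7 → posterior Inverse-Gamma(15/2, 929/12)
obs 9: x=3/2 → posterior Inverse-Gamma(8, 929/12)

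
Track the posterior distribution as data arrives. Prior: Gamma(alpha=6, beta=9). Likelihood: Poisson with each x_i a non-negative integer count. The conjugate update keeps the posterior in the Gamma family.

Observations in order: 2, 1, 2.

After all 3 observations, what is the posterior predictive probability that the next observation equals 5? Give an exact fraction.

obs 1: x=2 → posterior Gamma(8, 10)
obs 2: x=1 → posterior Gamma(9, 11)
obs 3: x=2 → posterior Gamma(11, 12)

171634933628928/51185893014090757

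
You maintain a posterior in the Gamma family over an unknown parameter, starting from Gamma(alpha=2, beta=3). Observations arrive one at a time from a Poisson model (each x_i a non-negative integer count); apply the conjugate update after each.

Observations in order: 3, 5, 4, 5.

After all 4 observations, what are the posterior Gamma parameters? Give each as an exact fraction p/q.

alpha=19, beta=7

obs 1: x=3 → posterior Gamma(5, 4)
obs 2: x=5 → posterior Gamma(10, 5)
obs 3: x=4 → posterior Gamma(14, 6)
obs 4: x=5 → posterior Gamma(19, 7)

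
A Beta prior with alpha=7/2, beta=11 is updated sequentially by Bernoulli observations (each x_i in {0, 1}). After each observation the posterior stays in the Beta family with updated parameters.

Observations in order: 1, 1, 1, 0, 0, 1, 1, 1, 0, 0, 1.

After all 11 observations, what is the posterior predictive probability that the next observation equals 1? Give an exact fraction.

obs 1: x=1 → posterior Beta(9/2, 11)
obs 2: x=1 → posterior Beta(11/2, 11)
obs 3: x=1 → posterior Beta(13/2, 11)
obs 4: x=0 → posterior Beta(13/2, 12)
obs 5: x=0 → posterior Beta(13/2, 13)
obs 6: x=1 → posterior Beta(15/2, 13)
obs 7: x=1 → posterior Beta(17/2, 13)
obs 8: x=1 → posterior Beta(19/2, 13)
obs 9: x=0 → posterior Beta(19/2, 14)
obs 10: x=0 → posterior Beta(19/2, 15)
obs 11: x=1 → posterior Beta(21/2, 15)

7/17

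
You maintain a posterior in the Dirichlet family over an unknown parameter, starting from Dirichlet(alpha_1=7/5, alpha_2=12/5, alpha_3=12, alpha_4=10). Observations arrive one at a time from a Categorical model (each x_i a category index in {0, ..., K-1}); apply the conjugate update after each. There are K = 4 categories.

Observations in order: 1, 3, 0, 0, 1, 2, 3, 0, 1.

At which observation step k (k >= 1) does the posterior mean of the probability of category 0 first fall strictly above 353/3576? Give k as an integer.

k = 4

obs 1: x=1 → posterior Dirichlet(7/5, 17/5, 12, 10)
obs 2: x=3 → posterior Dirichlet(7/5, 17/5, 12, 11)
obs 3: x=0 → posterior Dirichlet(12/5, 17/5, 12, 11)
obs 4: x=0 → posterior Dirichlet(17/5, 17/5, 12, 11)
obs 5: x=1 → posterior Dirichlet(17/5, 22/5, 12, 11)
obs 6: x=2 → posterior Dirichlet(17/5, 22/5, 13, 11)
obs 7: x=3 → posterior Dirichlet(17/5, 22/5, 13, 12)
obs 8: x=0 → posterior Dirichlet(22/5, 22/5, 13, 12)
obs 9: x=1 → posterior Dirichlet(22/5, 27/5, 13, 12)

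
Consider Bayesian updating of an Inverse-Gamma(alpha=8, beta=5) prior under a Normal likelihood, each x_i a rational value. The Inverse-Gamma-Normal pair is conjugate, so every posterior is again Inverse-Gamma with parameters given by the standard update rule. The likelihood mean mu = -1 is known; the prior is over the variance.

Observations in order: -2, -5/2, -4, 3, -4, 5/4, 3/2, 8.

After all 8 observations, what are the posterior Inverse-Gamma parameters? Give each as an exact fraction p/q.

obs 1: x=-2 → posterior Inverse-Gamma(17/2, 11/2)
obs 2: x=-5/2 → posterior Inverse-Gamma(9, 53/8)
obs 3: x=-4 → posterior Inverse-Gamma(19/2, 89/8)
obs 4: x=3 → posterior Inverse-Gamma(10, 153/8)
obs 5: x=-4 → posterior Inverse-Gamma(21/2, 189/8)
obs 6: x=5/4 → posterior Inverse-Gamma(11, 837/32)
obs 7: x=3/2 → posterior Inverse-Gamma(23/2, 937/32)
obs 8: x=8 → posterior Inverse-Gamma(12, 2233/32)

alpha=12, beta=2233/32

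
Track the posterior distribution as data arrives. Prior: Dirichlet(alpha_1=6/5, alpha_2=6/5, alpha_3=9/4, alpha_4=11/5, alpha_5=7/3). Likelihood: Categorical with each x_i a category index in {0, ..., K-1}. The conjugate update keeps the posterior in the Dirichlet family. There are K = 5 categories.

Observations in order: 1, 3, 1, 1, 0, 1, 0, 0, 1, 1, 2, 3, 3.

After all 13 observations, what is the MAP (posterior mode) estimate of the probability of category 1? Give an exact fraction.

372/1031

obs 1: x=1 → posterior Dirichlet(6/5, 11/5, 9/4, 11/5, 7/3)
obs 2: x=3 → posterior Dirichlet(6/5, 11/5, 9/4, 16/5, 7/3)
obs 3: x=1 → posterior Dirichlet(6/5, 16/5, 9/4, 16/5, 7/3)
obs 4: x=1 → posterior Dirichlet(6/5, 21/5, 9/4, 16/5, 7/3)
obs 5: x=0 → posterior Dirichlet(11/5, 21/5, 9/4, 16/5, 7/3)
obs 6: x=1 → posterior Dirichlet(11/5, 26/5, 9/4, 16/5, 7/3)
obs 7: x=0 → posterior Dirichlet(16/5, 26/5, 9/4, 16/5, 7/3)
obs 8: x=0 → posterior Dirichlet(21/5, 26/5, 9/4, 16/5, 7/3)
obs 9: x=1 → posterior Dirichlet(21/5, 31/5, 9/4, 16/5, 7/3)
obs 10: x=1 → posterior Dirichlet(21/5, 36/5, 9/4, 16/5, 7/3)
obs 11: x=2 → posterior Dirichlet(21/5, 36/5, 13/4, 16/5, 7/3)
obs 12: x=3 → posterior Dirichlet(21/5, 36/5, 13/4, 21/5, 7/3)
obs 13: x=3 → posterior Dirichlet(21/5, 36/5, 13/4, 26/5, 7/3)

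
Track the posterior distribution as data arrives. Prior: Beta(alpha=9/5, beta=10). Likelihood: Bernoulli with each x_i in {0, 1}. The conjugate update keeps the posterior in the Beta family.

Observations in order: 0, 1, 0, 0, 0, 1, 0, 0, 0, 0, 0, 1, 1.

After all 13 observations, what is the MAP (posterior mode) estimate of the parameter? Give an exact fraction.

4/19

obs 1: x=0 → posterior Beta(9/5, 11)
obs 2: x=1 → posterior Beta(14/5, 11)
obs 3: x=0 → posterior Beta(14/5, 12)
obs 4: x=0 → posterior Beta(14/5, 13)
obs 5: x=0 → posterior Beta(14/5, 14)
obs 6: x=1 → posterior Beta(19/5, 14)
obs 7: x=0 → posterior Beta(19/5, 15)
obs 8: x=0 → posterior Beta(19/5, 16)
obs 9: x=0 → posterior Beta(19/5, 17)
obs 10: x=0 → posterior Beta(19/5, 18)
obs 11: x=0 → posterior Beta(19/5, 19)
obs 12: x=1 → posterior Beta(24/5, 19)
obs 13: x=1 → posterior Beta(29/5, 19)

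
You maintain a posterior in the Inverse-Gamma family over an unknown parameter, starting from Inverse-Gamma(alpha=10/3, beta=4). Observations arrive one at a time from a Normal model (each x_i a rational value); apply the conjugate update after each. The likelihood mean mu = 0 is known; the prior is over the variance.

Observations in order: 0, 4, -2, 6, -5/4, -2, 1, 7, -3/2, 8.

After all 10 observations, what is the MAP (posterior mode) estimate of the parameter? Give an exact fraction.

8919/896

obs 1: x=0 → posterior Inverse-Gamma(23/6, 4)
obs 2: x=4 → posterior Inverse-Gamma(13/3, 12)
obs 3: x=-2 → posterior Inverse-Gamma(29/6, 14)
obs 4: x=6 → posterior Inverse-Gamma(16/3, 32)
obs 5: x=-5/4 → posterior Inverse-Gamma(35/6, 1049/32)
obs 6: x=-2 → posterior Inverse-Gamma(19/3, 1113/32)
obs 7: x=1 → posterior Inverse-Gamma(41/6, 1129/32)
obs 8: x=7 → posterior Inverse-Gamma(22/3, 1913/32)
obs 9: x=-3/2 → posterior Inverse-Gamma(47/6, 1949/32)
obs 10: x=8 → posterior Inverse-Gamma(25/3, 2973/32)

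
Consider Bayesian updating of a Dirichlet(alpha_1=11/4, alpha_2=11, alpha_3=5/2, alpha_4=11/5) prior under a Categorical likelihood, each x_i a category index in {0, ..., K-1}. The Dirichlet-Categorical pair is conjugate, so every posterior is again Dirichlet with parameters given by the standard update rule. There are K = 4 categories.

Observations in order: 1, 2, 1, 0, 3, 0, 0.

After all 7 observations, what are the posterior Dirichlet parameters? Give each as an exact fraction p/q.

obs 1: x=1 → posterior Dirichlet(11/4, 12, 5/2, 11/5)
obs 2: x=2 → posterior Dirichlet(11/4, 12, 7/2, 11/5)
obs 3: x=1 → posterior Dirichlet(11/4, 13, 7/2, 11/5)
obs 4: x=0 → posterior Dirichlet(15/4, 13, 7/2, 11/5)
obs 5: x=3 → posterior Dirichlet(15/4, 13, 7/2, 16/5)
obs 6: x=0 → posterior Dirichlet(19/4, 13, 7/2, 16/5)
obs 7: x=0 → posterior Dirichlet(23/4, 13, 7/2, 16/5)

alpha_1=23/4, alpha_2=13, alpha_3=7/2, alpha_4=16/5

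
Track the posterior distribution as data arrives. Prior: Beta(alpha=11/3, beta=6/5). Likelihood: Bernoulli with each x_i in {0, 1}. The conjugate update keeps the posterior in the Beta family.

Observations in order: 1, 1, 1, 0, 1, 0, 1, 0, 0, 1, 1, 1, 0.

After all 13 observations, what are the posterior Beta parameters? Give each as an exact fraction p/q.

alpha=35/3, beta=31/5

obs 1: x=1 → posterior Beta(14/3, 6/5)
obs 2: x=1 → posterior Beta(17/3, 6/5)
obs 3: x=1 → posterior Beta(20/3, 6/5)
obs 4: x=0 → posterior Beta(20/3, 11/5)
obs 5: x=1 → posterior Beta(23/3, 11/5)
obs 6: x=0 → posterior Beta(23/3, 16/5)
obs 7: x=1 → posterior Beta(26/3, 16/5)
obs 8: x=0 → posterior Beta(26/3, 21/5)
obs 9: x=0 → posterior Beta(26/3, 26/5)
obs 10: x=1 → posterior Beta(29/3, 26/5)
obs 11: x=1 → posterior Beta(32/3, 26/5)
obs 12: x=1 → posterior Beta(35/3, 26/5)
obs 13: x=0 → posterior Beta(35/3, 31/5)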